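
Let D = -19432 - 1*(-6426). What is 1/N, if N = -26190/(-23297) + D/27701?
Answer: 645350197/422488408 ≈ 1.5275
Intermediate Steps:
D = -13006 (D = -19432 + 6426 = -13006)
N = 422488408/645350197 (N = -26190/(-23297) - 13006/27701 = -26190*(-1/23297) - 13006*1/27701 = 26190/23297 - 13006/27701 = 422488408/645350197 ≈ 0.65466)
1/N = 1/(422488408/645350197) = 645350197/422488408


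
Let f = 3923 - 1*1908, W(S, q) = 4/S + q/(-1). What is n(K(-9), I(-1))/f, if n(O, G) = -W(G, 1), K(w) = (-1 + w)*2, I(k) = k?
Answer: 1/403 ≈ 0.0024814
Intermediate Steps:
W(S, q) = -q + 4/S (W(S, q) = 4/S + q*(-1) = 4/S - q = -q + 4/S)
K(w) = -2 + 2*w
n(O, G) = 1 - 4/G (n(O, G) = -(-1*1 + 4/G) = -(-1 + 4/G) = 1 - 4/G)
f = 2015 (f = 3923 - 1908 = 2015)
n(K(-9), I(-1))/f = ((-4 - 1)/(-1))/2015 = -1*(-5)*(1/2015) = 5*(1/2015) = 1/403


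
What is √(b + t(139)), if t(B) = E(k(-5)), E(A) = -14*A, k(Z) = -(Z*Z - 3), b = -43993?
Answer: I*√43685 ≈ 209.01*I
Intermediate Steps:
k(Z) = 3 - Z² (k(Z) = -(Z² - 3) = -(-3 + Z²) = 3 - Z²)
t(B) = 308 (t(B) = -14*(3 - 1*(-5)²) = -14*(3 - 1*25) = -14*(3 - 25) = -14*(-22) = 308)
√(b + t(139)) = √(-43993 + 308) = √(-43685) = I*√43685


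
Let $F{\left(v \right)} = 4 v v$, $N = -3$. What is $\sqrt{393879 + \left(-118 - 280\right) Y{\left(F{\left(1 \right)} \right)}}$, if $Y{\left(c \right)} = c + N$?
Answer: $\sqrt{393481} \approx 627.28$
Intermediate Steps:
$F{\left(v \right)} = 4 v^{2}$
$Y{\left(c \right)} = -3 + c$ ($Y{\left(c \right)} = c - 3 = -3 + c$)
$\sqrt{393879 + \left(-118 - 280\right) Y{\left(F{\left(1 \right)} \right)}} = \sqrt{393879 + \left(-118 - 280\right) \left(-3 + 4 \cdot 1^{2}\right)} = \sqrt{393879 - 398 \left(-3 + 4 \cdot 1\right)} = \sqrt{393879 - 398 \left(-3 + 4\right)} = \sqrt{393879 - 398} = \sqrt{393481}$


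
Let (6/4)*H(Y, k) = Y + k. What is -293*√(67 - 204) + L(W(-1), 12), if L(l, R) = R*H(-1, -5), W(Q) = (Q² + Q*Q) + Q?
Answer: -48 - 293*I*√137 ≈ -48.0 - 3429.5*I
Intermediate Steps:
H(Y, k) = 2*Y/3 + 2*k/3 (H(Y, k) = 2*(Y + k)/3 = 2*Y/3 + 2*k/3)
W(Q) = Q + 2*Q² (W(Q) = (Q² + Q²) + Q = 2*Q² + Q = Q + 2*Q²)
L(l, R) = -4*R (L(l, R) = R*((⅔)*(-1) + (⅔)*(-5)) = R*(-⅔ - 10/3) = R*(-4) = -4*R)
-293*√(67 - 204) + L(W(-1), 12) = -293*√(67 - 204) - 4*12 = -293*I*√137 - 48 = -48 - 293*I*√137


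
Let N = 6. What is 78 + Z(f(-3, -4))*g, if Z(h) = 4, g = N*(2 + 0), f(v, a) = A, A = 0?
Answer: 126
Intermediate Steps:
f(v, a) = 0
g = 12 (g = 6*(2 + 0) = 6*2 = 12)
78 + Z(f(-3, -4))*g = 78 + 4*12 = 78 + 48 = 126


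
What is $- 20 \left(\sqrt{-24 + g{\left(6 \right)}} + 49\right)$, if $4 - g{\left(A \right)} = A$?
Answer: $-980 - 20 i \sqrt{26} \approx -980.0 - 101.98 i$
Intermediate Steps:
$g{\left(A \right)} = 4 - A$
$- 20 \left(\sqrt{-24 + g{\left(6 \right)}} + 49\right) = - 20 \left(\sqrt{-24 + \left(4 - 6\right)} + 49\right) = - 20 \left(\sqrt{-24 - 2} + 49\right) = - 20 \left(\sqrt{-26} + 49\right) = - 20 \left(i \sqrt{26} + 49\right) = - 20 \left(49 + i \sqrt{26}\right) = -980 - 20 i \sqrt{26}$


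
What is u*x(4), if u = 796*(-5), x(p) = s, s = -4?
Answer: 15920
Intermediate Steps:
x(p) = -4
u = -3980
u*x(4) = -3980*(-4) = 15920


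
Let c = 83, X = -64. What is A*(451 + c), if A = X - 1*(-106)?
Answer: 22428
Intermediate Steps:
A = 42 (A = -64 - 1*(-106) = -64 + 106 = 42)
A*(451 + c) = 42*(451 + 83) = 42*534 = 22428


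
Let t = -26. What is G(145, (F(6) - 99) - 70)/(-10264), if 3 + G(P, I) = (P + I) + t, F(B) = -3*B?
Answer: 71/10264 ≈ 0.0069174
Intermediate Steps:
G(P, I) = -29 + I + P (G(P, I) = -3 + ((P + I) - 26) = -3 + ((I + P) - 26) = -3 + (-26 + I + P) = -29 + I + P)
G(145, (F(6) - 99) - 70)/(-10264) = (-29 + ((-3*6 - 99) - 70) + 145)/(-10264) = (-29 + ((-18 - 99) - 70) + 145)*(-1/10264) = (-29 + (-117 - 70) + 145)*(-1/10264) = (-29 - 187 + 145)*(-1/10264) = -71*(-1/10264) = 71/10264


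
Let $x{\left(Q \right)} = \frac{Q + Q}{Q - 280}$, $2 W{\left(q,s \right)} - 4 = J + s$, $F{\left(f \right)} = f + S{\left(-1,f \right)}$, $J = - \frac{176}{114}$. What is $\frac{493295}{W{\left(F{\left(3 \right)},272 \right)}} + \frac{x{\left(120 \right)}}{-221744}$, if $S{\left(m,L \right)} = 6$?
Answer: $\frac{6234956781093}{1734481568} \approx 3594.7$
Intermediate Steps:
$J = - \frac{88}{57}$ ($J = \left(-176\right) \frac{1}{114} = - \frac{88}{57} \approx -1.5439$)
$F{\left(f \right)} = 6 + f$ ($F{\left(f \right)} = f + 6 = 6 + f$)
$W{\left(q,s \right)} = \frac{70}{57} + \frac{s}{2}$ ($W{\left(q,s \right)} = 2 + \frac{- \frac{88}{57} + s}{2} = 2 + \left(- \frac{44}{57} + \frac{s}{2}\right) = \frac{70}{57} + \frac{s}{2}$)
$x{\left(Q \right)} = \frac{2 Q}{-280 + Q}$
$\frac{493295}{W{\left(F{\left(3 \right)},272 \right)}} + \frac{x{\left(120 \right)}}{-221744} = \frac{493295}{\frac{70}{57} + \frac{1}{2} \cdot 272} + \frac{2 \cdot 120 \frac{1}{-280 + 120}}{-221744} = \frac{493295}{\frac{70}{57} + 136} + 2 \cdot 120 \frac{1}{-160} \left(- \frac{1}{221744}\right) = \frac{493295}{\frac{7822}{57}} + 2 \cdot 120 \left(- \frac{1}{160}\right) \left(- \frac{1}{221744}\right) = 493295 \cdot \frac{57}{7822} - - \frac{3}{443488} = \frac{28117815}{7822} + \frac{3}{443488} = \frac{6234956781093}{1734481568}$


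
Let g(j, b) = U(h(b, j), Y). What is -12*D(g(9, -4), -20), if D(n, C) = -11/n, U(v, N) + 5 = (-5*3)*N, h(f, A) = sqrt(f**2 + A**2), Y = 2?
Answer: -132/35 ≈ -3.7714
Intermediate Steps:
h(f, A) = sqrt(A**2 + f**2)
U(v, N) = -5 - 15*N (U(v, N) = -5 + (-5*3)*N = -5 - 15*N)
g(j, b) = -35 (g(j, b) = -5 - 15*2 = -5 - 30 = -35)
-12*D(g(9, -4), -20) = -(-132)/(-35) = -(-132)*(-1)/35 = -12*11/35 = -132/35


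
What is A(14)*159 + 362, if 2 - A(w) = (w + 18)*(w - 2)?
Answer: -60376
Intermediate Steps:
A(w) = 2 - (-2 + w)*(18 + w) (A(w) = 2 - (w + 18)*(w - 2) = 2 - (18 + w)*(-2 + w) = 2 - (-2 + w)*(18 + w))
A(14)*159 + 362 = (38 - 1*14² - 16*14)*159 + 362 = (38 - 1*196 - 224)*159 + 362 = (38 - 196 - 224)*159 + 362 = -382*159 + 362 = -60738 + 362 = -60376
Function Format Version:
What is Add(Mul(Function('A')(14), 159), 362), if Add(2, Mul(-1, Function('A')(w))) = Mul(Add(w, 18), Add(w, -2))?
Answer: -60376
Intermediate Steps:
Function('A')(w) = Add(2, Mul(-1, Add(-2, w), Add(18, w))) (Function('A')(w) = Add(2, Mul(-1, Mul(Add(w, 18), Add(w, -2)))) = Add(2, Mul(-1, Mul(Add(18, w), Add(-2, w)))) = Add(2, Mul(-1, Mul(Add(-2, w), Add(18, w)))) = Add(2, Mul(-1, Add(-2, w), Add(18, w))))
Add(Mul(Function('A')(14), 159), 362) = Add(Mul(Add(38, Mul(-1, Pow(14, 2)), Mul(-16, 14)), 159), 362) = Add(Mul(Add(38, Mul(-1, 196), -224), 159), 362) = Add(Mul(Add(38, -196, -224), 159), 362) = Add(Mul(-382, 159), 362) = Add(-60738, 362) = -60376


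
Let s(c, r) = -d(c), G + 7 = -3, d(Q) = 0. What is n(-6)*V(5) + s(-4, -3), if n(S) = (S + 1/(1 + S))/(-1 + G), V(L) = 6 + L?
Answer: 31/5 ≈ 6.2000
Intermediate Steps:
G = -10 (G = -7 - 3 = -10)
s(c, r) = 0 (s(c, r) = -1*0 = 0)
n(S) = -S/11 - 1/(11*(1 + S)) (n(S) = (S + 1/(1 + S))/(-1 - 10) = (S + 1/(1 + S))/(-11) = (S + 1/(1 + S))*(-1/11) = -S/11 - 1/(11*(1 + S)))
n(-6)*V(5) + s(-4, -3) = ((-1 - 1*(-6) - 1*(-6)²)/(11*(1 - 6)))*(6 + 5) + 0 = ((1/11)*(-1 + 6 - 1*36)/(-5))*11 + 0 = ((1/11)*(-⅕)*(-1 + 6 - 36))*11 + 0 = ((1/11)*(-⅕)*(-31))*11 + 0 = (31/55)*11 + 0 = 31/5 + 0 = 31/5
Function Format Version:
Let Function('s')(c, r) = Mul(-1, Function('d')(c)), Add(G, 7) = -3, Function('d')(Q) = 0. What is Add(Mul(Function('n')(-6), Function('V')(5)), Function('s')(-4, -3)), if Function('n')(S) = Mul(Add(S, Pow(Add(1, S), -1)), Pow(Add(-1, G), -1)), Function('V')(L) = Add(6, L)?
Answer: Rational(31, 5) ≈ 6.2000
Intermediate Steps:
G = -10 (G = Add(-7, -3) = -10)
Function('s')(c, r) = 0 (Function('s')(c, r) = Mul(-1, 0) = 0)
Function('n')(S) = Add(Mul(Rational(-1, 11), S), Mul(Rational(-1, 11), Pow(Add(1, S), -1))) (Function('n')(S) = Mul(Add(S, Pow(Add(1, S), -1)), Pow(Add(-1, -10), -1)) = Mul(Add(S, Pow(Add(1, S), -1)), Pow(-11, -1)) = Mul(Add(S, Pow(Add(1, S), -1)), Rational(-1, 11)) = Add(Mul(Rational(-1, 11), S), Mul(Rational(-1, 11), Pow(Add(1, S), -1))))
Add(Mul(Function('n')(-6), Function('V')(5)), Function('s')(-4, -3)) = Add(Mul(Mul(Rational(1, 11), Pow(Add(1, -6), -1), Add(-1, Mul(-1, -6), Mul(-1, Pow(-6, 2)))), Add(6, 5)), 0) = Add(Mul(Mul(Rational(1, 11), Pow(-5, -1), Add(-1, 6, Mul(-1, 36))), 11), 0) = Add(Mul(Mul(Rational(1, 11), Rational(-1, 5), Add(-1, 6, -36)), 11), 0) = Add(Mul(Mul(Rational(1, 11), Rational(-1, 5), -31), 11), 0) = Add(Mul(Rational(31, 55), 11), 0) = Add(Rational(31, 5), 0) = Rational(31, 5)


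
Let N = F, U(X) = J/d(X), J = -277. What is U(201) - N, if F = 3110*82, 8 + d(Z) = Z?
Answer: -49219137/193 ≈ -2.5502e+5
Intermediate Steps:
d(Z) = -8 + Z
F = 255020
U(X) = -277/(-8 + X)
N = 255020
U(201) - N = -277/(-8 + 201) - 1*255020 = -277/193 - 255020 = -49219137/193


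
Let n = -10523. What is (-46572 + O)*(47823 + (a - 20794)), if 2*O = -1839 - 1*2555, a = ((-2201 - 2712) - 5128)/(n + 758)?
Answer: -612975763514/465 ≈ -1.3182e+9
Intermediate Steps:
a = 3347/3255 (a = ((-2201 - 2712) - 5128)/(-10523 + 758) = (-4913 - 5128)/(-9765) = -10041*(-1/9765) = 3347/3255 ≈ 1.0283)
O = -2197 (O = (-1839 - 1*2555)/2 = (-1839 - 2555)/2 = (½)*(-4394) = -2197)
(-46572 + O)*(47823 + (a - 20794)) = (-46572 - 2197)*(47823 + (3347/3255 - 20794)) = -48769*(47823 - 67681123/3255) = -48769*87982742/3255 = -612975763514/465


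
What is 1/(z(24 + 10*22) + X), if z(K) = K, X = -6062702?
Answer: -1/6062458 ≈ -1.6495e-7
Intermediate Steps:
1/(z(24 + 10*22) + X) = 1/((24 + 10*22) - 6062702) = 1/((24 + 220) - 6062702) = 1/(244 - 6062702) = 1/(-6062458) = -1/6062458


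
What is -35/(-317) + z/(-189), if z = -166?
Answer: 59237/59913 ≈ 0.98872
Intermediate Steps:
-35/(-317) + z/(-189) = -35/(-317) - 166/(-189) = -35*(-1/317) - 166*(-1/189) = 35/317 + 166/189 = 59237/59913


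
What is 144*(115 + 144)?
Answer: 37296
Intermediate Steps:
144*(115 + 144) = 144*259 = 37296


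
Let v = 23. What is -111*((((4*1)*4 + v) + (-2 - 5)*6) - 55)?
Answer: 6438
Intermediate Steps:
-111*((((4*1)*4 + v) + (-2 - 5)*6) - 55) = -111*((((4*1)*4 + 23) + (-2 - 5)*6) - 55) = -111*(((4*4 + 23) - 7*6) - 55) = -111*(((16 + 23) - 42) - 55) = -111*((39 - 42) - 55) = -111*(-3 - 55) = -111*(-58) = 6438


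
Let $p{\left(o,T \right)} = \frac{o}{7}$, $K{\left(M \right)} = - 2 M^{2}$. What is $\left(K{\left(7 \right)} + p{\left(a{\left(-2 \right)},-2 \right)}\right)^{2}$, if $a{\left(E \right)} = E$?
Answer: $\frac{473344}{49} \approx 9660.1$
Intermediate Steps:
$p{\left(o,T \right)} = \frac{o}{7}$ ($p{\left(o,T \right)} = o \frac{1}{7} = \frac{o}{7}$)
$\left(K{\left(7 \right)} + p{\left(a{\left(-2 \right)},-2 \right)}\right)^{2} = \left(- 2 \cdot 7^{2} + \frac{1}{7} \left(-2\right)\right)^{2} = \left(\left(-2\right) 49 - \frac{2}{7}\right)^{2} = \left(-98 - \frac{2}{7}\right)^{2} = \left(- \frac{688}{7}\right)^{2} = \frac{473344}{49}$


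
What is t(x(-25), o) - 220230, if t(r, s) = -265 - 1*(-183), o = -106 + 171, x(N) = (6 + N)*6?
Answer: -220312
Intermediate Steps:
x(N) = 36 + 6*N
o = 65
t(r, s) = -82 (t(r, s) = -265 + 183 = -82)
t(x(-25), o) - 220230 = -82 - 220230 = -220312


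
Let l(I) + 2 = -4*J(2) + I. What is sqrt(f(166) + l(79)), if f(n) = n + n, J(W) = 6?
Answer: sqrt(385) ≈ 19.621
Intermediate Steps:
f(n) = 2*n
l(I) = -26 + I (l(I) = -2 + (-4*6 + I) = -2 + (-24 + I) = -26 + I)
sqrt(f(166) + l(79)) = sqrt(2*166 + (-26 + 79)) = sqrt(332 + 53) = sqrt(385)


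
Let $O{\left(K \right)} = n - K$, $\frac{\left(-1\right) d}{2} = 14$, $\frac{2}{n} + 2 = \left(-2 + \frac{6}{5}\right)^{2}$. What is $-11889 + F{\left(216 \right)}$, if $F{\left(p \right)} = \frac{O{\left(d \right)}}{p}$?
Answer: $- \frac{43655957}{3672} \approx -11889.0$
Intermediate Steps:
$n = - \frac{25}{17}$ ($n = \frac{2}{-2 + \left(-2 + \frac{6}{5}\right)^{2}} = \frac{2}{-2 + \left(- \frac{4}{5}\right)^{2}} = \frac{2}{-2 + \frac{16}{25}} = \frac{2}{- \frac{34}{25}} = 2 \left(- \frac{25}{34}\right) = - \frac{25}{17} \approx -1.4706$)
$d = -28$ ($d = \left(-2\right) 14 = -28$)
$O{\left(K \right)} = - \frac{25}{17} - K$
$F{\left(p \right)} = \frac{451}{17 p}$ ($F{\left(p \right)} = \frac{- \frac{25}{17} - -28}{p} = \frac{- \frac{25}{17} + 28}{p} = \frac{451}{17 p}$)
$-11889 + F{\left(216 \right)} = -11889 + \frac{451}{17 \cdot 216} = -11889 + \frac{451}{17} \cdot \frac{1}{216} = -11889 + \frac{451}{3672} = - \frac{43655957}{3672}$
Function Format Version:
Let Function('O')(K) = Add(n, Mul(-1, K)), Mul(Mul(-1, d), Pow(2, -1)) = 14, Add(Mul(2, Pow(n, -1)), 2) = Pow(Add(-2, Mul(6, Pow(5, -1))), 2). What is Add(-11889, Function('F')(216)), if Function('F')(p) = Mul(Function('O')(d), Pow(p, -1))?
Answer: Rational(-43655957, 3672) ≈ -11889.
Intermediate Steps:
n = Rational(-25, 17) (n = Mul(2, Pow(Add(-2, Pow(Add(-2, Mul(6, Pow(5, -1))), 2)), -1)) = Mul(2, Pow(Add(-2, Pow(Add(-2, Mul(6, Rational(1, 5))), 2)), -1)) = Mul(2, Pow(Add(-2, Pow(Add(-2, Rational(6, 5)), 2)), -1)) = Mul(2, Pow(Add(-2, Pow(Rational(-4, 5), 2)), -1)) = Mul(2, Pow(Add(-2, Rational(16, 25)), -1)) = Mul(2, Pow(Rational(-34, 25), -1)) = Mul(2, Rational(-25, 34)) = Rational(-25, 17) ≈ -1.4706)
d = -28 (d = Mul(-2, 14) = -28)
Function('O')(K) = Add(Rational(-25, 17), Mul(-1, K))
Function('F')(p) = Mul(Rational(451, 17), Pow(p, -1)) (Function('F')(p) = Mul(Add(Rational(-25, 17), Mul(-1, -28)), Pow(p, -1)) = Mul(Add(Rational(-25, 17), 28), Pow(p, -1)) = Mul(Rational(451, 17), Pow(p, -1)))
Add(-11889, Function('F')(216)) = Add(-11889, Mul(Rational(451, 17), Pow(216, -1))) = Add(-11889, Mul(Rational(451, 17), Rational(1, 216))) = Add(-11889, Rational(451, 3672)) = Rational(-43655957, 3672)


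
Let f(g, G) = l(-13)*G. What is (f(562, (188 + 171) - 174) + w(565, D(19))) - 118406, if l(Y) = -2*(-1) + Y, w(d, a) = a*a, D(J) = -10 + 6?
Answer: -120425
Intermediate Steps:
D(J) = -4
w(d, a) = a**2
l(Y) = 2 + Y
f(g, G) = -11*G (f(g, G) = (2 - 13)*G = -11*G)
(f(562, (188 + 171) - 174) + w(565, D(19))) - 118406 = (-11*((188 + 171) - 174) + (-4)**2) - 118406 = (-11*(359 - 174) + 16) - 118406 = (-11*185 + 16) - 118406 = (-2035 + 16) - 118406 = -2019 - 118406 = -120425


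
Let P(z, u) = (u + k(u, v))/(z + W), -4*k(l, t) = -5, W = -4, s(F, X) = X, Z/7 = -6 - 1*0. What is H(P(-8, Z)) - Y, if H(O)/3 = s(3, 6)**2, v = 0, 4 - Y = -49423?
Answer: -49319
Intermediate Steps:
Y = 49427 (Y = 4 - 1*(-49423) = 4 + 49423 = 49427)
Z = -42 (Z = 7*(-6 - 1*0) = 7*(-6 + 0) = 7*(-6) = -42)
k(l, t) = 5/4 (k(l, t) = -1/4*(-5) = 5/4)
P(z, u) = (5/4 + u)/(-4 + z) (P(z, u) = (u + 5/4)/(z - 4) = (5/4 + u)/(-4 + z))
H(O) = 108 (H(O) = 3*6**2 = 3*36 = 108)
H(P(-8, Z)) - Y = 108 - 1*49427 = 108 - 49427 = -49319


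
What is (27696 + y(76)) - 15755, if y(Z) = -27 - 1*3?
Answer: 11911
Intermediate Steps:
y(Z) = -30 (y(Z) = -27 - 3 = -30)
(27696 + y(76)) - 15755 = (27696 - 30) - 15755 = 27666 - 15755 = 11911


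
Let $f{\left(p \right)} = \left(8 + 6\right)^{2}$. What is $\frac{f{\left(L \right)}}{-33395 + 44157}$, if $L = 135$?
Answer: $\frac{98}{5381} \approx 0.018212$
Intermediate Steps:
$f{\left(p \right)} = 196$ ($f{\left(p \right)} = 14^{2} = 196$)
$\frac{f{\left(L \right)}}{-33395 + 44157} = \frac{196}{-33395 + 44157} = \frac{196}{10762} = 196 \cdot \frac{1}{10762} = \frac{98}{5381}$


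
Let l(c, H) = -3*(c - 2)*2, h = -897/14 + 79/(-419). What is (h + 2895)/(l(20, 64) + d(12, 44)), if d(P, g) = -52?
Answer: -16605121/938560 ≈ -17.692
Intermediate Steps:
h = -376949/5866 (h = -897*1/14 + 79*(-1/419) = -897/14 - 79/419 = -376949/5866 ≈ -64.260)
l(c, H) = 12 - 6*c (l(c, H) = -3*(-2 + c)*2 = (6 - 3*c)*2 = 12 - 6*c)
(h + 2895)/(l(20, 64) + d(12, 44)) = (-376949/5866 + 2895)/((12 - 6*20) - 52) = 16605121/(5866*((12 - 120) - 52)) = 16605121/(5866*(-108 - 52)) = (16605121/5866)/(-160) = (16605121/5866)*(-1/160) = -16605121/938560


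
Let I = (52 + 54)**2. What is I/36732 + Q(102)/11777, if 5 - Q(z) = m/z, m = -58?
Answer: 187752135/612839749 ≈ 0.30636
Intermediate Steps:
I = 11236 (I = 106**2 = 11236)
Q(z) = 5 + 58/z (Q(z) = 5 - (-58)/z = 5 + 58/z)
I/36732 + Q(102)/11777 = 11236/36732 + (5 + 58/102)/11777 = 11236*(1/36732) + (5 + 58*(1/102))*(1/11777) = 2809/9183 + (5 + 29/51)*(1/11777) = 2809/9183 + (284/51)*(1/11777) = 2809/9183 + 284/600627 = 187752135/612839749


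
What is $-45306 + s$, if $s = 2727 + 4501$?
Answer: $-38078$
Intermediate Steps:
$s = 7228$
$-45306 + s = -45306 + 7228 = -38078$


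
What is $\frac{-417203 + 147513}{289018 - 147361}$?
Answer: $- \frac{269690}{141657} \approx -1.9038$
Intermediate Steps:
$\frac{-417203 + 147513}{289018 - 147361} = - \frac{269690}{141657}$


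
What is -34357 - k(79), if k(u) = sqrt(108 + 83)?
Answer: -34357 - sqrt(191) ≈ -34371.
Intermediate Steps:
k(u) = sqrt(191)
-34357 - k(79) = -34357 - sqrt(191)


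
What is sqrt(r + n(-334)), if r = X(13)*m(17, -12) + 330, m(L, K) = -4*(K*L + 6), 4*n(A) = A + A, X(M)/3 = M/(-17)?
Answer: I*sqrt(477989)/17 ≈ 40.669*I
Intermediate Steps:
X(M) = -3*M/17 (X(M) = 3*(M/(-17)) = 3*(M*(-1/17)) = 3*(-M/17) = -3*M/17)
n(A) = A/2 (n(A) = (A + A)/4 = (2*A)/4 = A/2)
m(L, K) = -24 - 4*K*L (m(L, K) = -4*(6 + K*L) = -24 - 4*K*L)
r = -25278/17 (r = (-3/17*13)*(-24 - 4*(-12)*17) + 330 = -39*(-24 + 816)/17 + 330 = -39/17*792 + 330 = -30888/17 + 330 = -25278/17 ≈ -1486.9)
sqrt(r + n(-334)) = sqrt(-25278/17 + (1/2)*(-334)) = sqrt(-25278/17 - 167) = sqrt(-28117/17) = I*sqrt(477989)/17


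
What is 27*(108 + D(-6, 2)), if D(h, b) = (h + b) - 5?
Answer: 2673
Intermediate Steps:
D(h, b) = -5 + b + h (D(h, b) = (b + h) - 5 = -5 + b + h)
27*(108 + D(-6, 2)) = 27*(108 + (-5 + 2 - 6)) = 27*(108 - 9) = 27*99 = 2673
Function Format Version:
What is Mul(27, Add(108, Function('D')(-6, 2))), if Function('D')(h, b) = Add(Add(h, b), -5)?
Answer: 2673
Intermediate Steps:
Function('D')(h, b) = Add(-5, b, h) (Function('D')(h, b) = Add(Add(b, h), -5) = Add(-5, b, h))
Mul(27, Add(108, Function('D')(-6, 2))) = Mul(27, Add(108, Add(-5, 2, -6))) = Mul(27, Add(108, -9)) = Mul(27, 99) = 2673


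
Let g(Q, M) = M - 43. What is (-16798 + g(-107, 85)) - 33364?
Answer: -50120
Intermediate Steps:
g(Q, M) = -43 + M
(-16798 + g(-107, 85)) - 33364 = (-16798 + (-43 + 85)) - 33364 = (-16798 + 42) - 33364 = -16756 - 33364 = -50120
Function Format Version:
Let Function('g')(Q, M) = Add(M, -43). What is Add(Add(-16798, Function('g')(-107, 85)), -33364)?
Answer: -50120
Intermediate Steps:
Function('g')(Q, M) = Add(-43, M)
Add(Add(-16798, Function('g')(-107, 85)), -33364) = Add(Add(-16798, Add(-43, 85)), -33364) = Add(Add(-16798, 42), -33364) = Add(-16756, -33364) = -50120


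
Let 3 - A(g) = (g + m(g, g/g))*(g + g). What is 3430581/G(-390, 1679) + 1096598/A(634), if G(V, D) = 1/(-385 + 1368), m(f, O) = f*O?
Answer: 5421992249946385/1607821 ≈ 3.3723e+9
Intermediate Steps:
m(f, O) = O*f
G(V, D) = 1/983
A(g) = 3 - 4*g² (A(g) = 3 - (g + (g/g)*g)*(g + g) = 3 - (g + 1*g)*2*g = 3 - (g + g)*2*g = 3 - 2*g*2*g = 3 - 4*g²)
3430581/G(-390, 1679) + 1096598/A(634) = 3430581/(1/983) + 1096598/(3 - 4*634²) = 3430581*983 + 1096598/(3 - 4*401956) = 3372261123 + 1096598/(3 - 1607824) = 3372261123 + 1096598/(-1607821) = 3372261123 + 1096598*(-1/1607821) = 3372261123 - 1096598/1607821 = 5421992249946385/1607821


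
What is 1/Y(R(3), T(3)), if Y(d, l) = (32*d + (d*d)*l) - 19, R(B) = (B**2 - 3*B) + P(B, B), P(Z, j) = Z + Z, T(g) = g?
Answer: 1/281 ≈ 0.0035587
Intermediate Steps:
P(Z, j) = 2*Z
R(B) = B**2 - B (R(B) = (B**2 - 3*B) + 2*B = B**2 - B)
Y(d, l) = -19 + 32*d + l*d**2 (Y(d, l) = (32*d + d**2*l) - 19 = (32*d + l*d**2) - 19 = -19 + 32*d + l*d**2)
1/Y(R(3), T(3)) = 1/(-19 + 32*(3*(-1 + 3)) + 3*(3*(-1 + 3))**2) = 1/(-19 + 32*(3*2) + 3*(3*2)**2) = 1/(-19 + 32*6 + 3*6**2) = 1/(-19 + 192 + 3*36) = 1/(-19 + 192 + 108) = 1/281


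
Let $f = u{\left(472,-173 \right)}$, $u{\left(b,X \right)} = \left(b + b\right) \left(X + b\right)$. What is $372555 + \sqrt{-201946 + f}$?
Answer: $372555 + \sqrt{80310} \approx 3.7284 \cdot 10^{5}$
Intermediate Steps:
$u{\left(b,X \right)} = 2 b \left(X + b\right)$
$f = 282256$ ($f = 2 \cdot 472 \left(-173 + 472\right) = 2 \cdot 472 \cdot 299 = 282256$)
$372555 + \sqrt{-201946 + f} = 372555 + \sqrt{-201946 + 282256} = 372555 + \sqrt{80310}$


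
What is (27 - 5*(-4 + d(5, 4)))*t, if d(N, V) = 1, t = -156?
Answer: -6552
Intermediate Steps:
(27 - 5*(-4 + d(5, 4)))*t = (27 - 5*(-4 + 1))*(-156) = (27 - 5*(-3))*(-156) = (27 + 15)*(-156) = 42*(-156) = -6552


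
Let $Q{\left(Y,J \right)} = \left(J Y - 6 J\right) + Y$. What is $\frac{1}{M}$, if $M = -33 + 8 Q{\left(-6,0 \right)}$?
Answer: $- \frac{1}{81} \approx -0.012346$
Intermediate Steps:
$Q{\left(Y,J \right)} = Y - 6 J + J Y$ ($Q{\left(Y,J \right)} = \left(- 6 J + J Y\right) + Y = Y - 6 J + J Y$)
$M = -81$ ($M = -33 + 8 \left(-6 - 0 + 0 \left(-6\right)\right) = -33 + 8 \left(-6 + 0 + 0\right) = -33 + 8 \left(-6\right) = -33 - 48 = -81$)
$\frac{1}{M} = \frac{1}{-81} = - \frac{1}{81}$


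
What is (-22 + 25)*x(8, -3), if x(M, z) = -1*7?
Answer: -21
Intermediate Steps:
x(M, z) = -7
(-22 + 25)*x(8, -3) = (-22 + 25)*(-7) = 3*(-7) = -21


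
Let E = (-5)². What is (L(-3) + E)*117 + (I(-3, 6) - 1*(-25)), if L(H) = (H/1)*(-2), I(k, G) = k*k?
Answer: 3661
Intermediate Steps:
I(k, G) = k²
L(H) = -2*H (L(H) = (H*1)*(-2) = H*(-2) = -2*H)
E = 25
(L(-3) + E)*117 + (I(-3, 6) - 1*(-25)) = (-2*(-3) + 25)*117 + ((-3)² - 1*(-25)) = (6 + 25)*117 + (9 + 25) = 31*117 + 34 = 3627 + 34 = 3661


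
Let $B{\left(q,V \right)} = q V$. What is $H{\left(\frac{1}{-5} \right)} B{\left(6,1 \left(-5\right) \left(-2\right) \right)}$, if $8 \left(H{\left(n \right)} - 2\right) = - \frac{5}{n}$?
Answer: $\frac{615}{2} \approx 307.5$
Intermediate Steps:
$B{\left(q,V \right)} = V q$
$H{\left(n \right)} = 2 - \frac{5}{8 n}$ ($H{\left(n \right)} = 2 + \frac{\left(-5\right) \frac{1}{n}}{8} = 2 - \frac{5}{8 n}$)
$H{\left(\frac{1}{-5} \right)} B{\left(6,1 \left(-5\right) \left(-2\right) \right)} = \left(2 - \frac{5}{8 \frac{1}{-5}}\right) 1 \left(-5\right) \left(-2\right) 6 = \left(2 - \frac{5}{8 \left(- \frac{1}{5}\right)}\right) \left(-5\right) \left(-2\right) 6 = \left(2 - - \frac{25}{8}\right) 10 \cdot 6 = \left(2 + \frac{25}{8}\right) 60 = \frac{41}{8} \cdot 60 = \frac{615}{2}$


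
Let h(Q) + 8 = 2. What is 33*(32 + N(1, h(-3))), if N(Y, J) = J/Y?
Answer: 858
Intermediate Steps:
h(Q) = -6 (h(Q) = -8 + 2 = -6)
33*(32 + N(1, h(-3))) = 33*(32 - 6/1) = 33*(32 - 6*1) = 33*(32 - 6) = 33*26 = 858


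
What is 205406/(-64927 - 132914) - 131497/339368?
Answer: -95723721385/67140904488 ≈ -1.4257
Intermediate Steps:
205406/(-64927 - 132914) - 131497/339368 = 205406/(-197841) - 131497*1/339368 = 205406*(-1/197841) - 131497/339368 = -205406/197841 - 131497/339368 = -95723721385/67140904488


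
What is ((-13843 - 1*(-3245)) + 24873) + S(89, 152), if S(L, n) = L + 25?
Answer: 14389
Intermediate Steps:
S(L, n) = 25 + L
((-13843 - 1*(-3245)) + 24873) + S(89, 152) = ((-13843 - 1*(-3245)) + 24873) + (25 + 89) = ((-13843 + 3245) + 24873) + 114 = (-10598 + 24873) + 114 = 14275 + 114 = 14389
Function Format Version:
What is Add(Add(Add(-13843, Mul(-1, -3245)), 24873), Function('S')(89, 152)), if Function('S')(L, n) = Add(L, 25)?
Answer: 14389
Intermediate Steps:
Function('S')(L, n) = Add(25, L)
Add(Add(Add(-13843, Mul(-1, -3245)), 24873), Function('S')(89, 152)) = Add(Add(Add(-13843, Mul(-1, -3245)), 24873), Add(25, 89)) = Add(Add(Add(-13843, 3245), 24873), 114) = Add(Add(-10598, 24873), 114) = Add(14275, 114) = 14389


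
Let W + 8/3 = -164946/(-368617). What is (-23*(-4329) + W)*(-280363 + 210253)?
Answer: -2573126096232030/368617 ≈ -6.9805e+9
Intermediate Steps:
W = -2454098/1105851 (W = -8/3 - 164946/(-368617) = -8/3 - 164946*(-1/368617) = -8/3 + 164946/368617 = -2454098/1105851 ≈ -2.2192)
(-23*(-4329) + W)*(-280363 + 210253) = (-23*(-4329) - 2454098/1105851)*(-280363 + 210253) = (99567 - 2454098/1105851)*(-70110) = (110103812419/1105851)*(-70110) = -2573126096232030/368617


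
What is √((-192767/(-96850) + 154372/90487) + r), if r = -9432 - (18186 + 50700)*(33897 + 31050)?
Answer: 3*I*√1527144349048210152887626922/1752733190 ≈ 66888.0*I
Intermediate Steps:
r = -4473948474 (r = -9432 - 68886*64947 = -9432 - 1*4473939042 = -9432 - 4473939042 = -4473948474)
√((-192767/(-96850) + 154372/90487) + r) = √((-192767/(-96850) + 154372/90487) - 4473948474) = √((-192767*(-1/96850) + 154372*(1/90487)) - 4473948474) = √((192767/96850 + 154372/90487) - 4473948474) = √(32393835729/8763665950 - 4473948474) = √(-39208189871254424571/8763665950) = 3*I*√1527144349048210152887626922/1752733190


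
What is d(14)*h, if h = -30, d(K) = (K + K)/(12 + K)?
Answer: -420/13 ≈ -32.308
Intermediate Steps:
d(K) = 2*K/(12 + K) (d(K) = (2*K)/(12 + K) = 2*K/(12 + K))
d(14)*h = (2*14/(12 + 14))*(-30) = (2*14/26)*(-30) = (2*14*(1/26))*(-30) = (14/13)*(-30) = -420/13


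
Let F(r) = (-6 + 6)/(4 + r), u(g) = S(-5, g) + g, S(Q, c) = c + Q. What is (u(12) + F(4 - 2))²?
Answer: 361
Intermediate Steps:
S(Q, c) = Q + c
u(g) = -5 + 2*g (u(g) = (-5 + g) + g = -5 + 2*g)
F(r) = 0 (F(r) = 0/(4 + r) = 0)
(u(12) + F(4 - 2))² = ((-5 + 2*12) + 0)² = ((-5 + 24) + 0)² = (19 + 0)² = 19² = 361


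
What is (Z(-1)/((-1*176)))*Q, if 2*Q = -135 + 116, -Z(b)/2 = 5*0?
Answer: 0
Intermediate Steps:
Z(b) = 0 (Z(b) = -10*0 = -2*0 = 0)
Q = -19/2 (Q = (-135 + 116)/2 = (½)*(-19) = -19/2 ≈ -9.5000)
(Z(-1)/((-1*176)))*Q = (0/((-1*176)))*(-19/2) = (0/(-176))*(-19/2) = (0*(-1/176))*(-19/2) = 0*(-19/2) = 0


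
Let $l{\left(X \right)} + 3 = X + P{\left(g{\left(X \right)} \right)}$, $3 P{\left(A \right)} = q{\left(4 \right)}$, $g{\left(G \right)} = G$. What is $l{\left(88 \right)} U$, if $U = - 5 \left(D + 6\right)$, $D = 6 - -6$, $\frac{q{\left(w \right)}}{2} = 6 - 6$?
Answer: $-7650$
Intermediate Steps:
$q{\left(w \right)} = 0$ ($q{\left(w \right)} = 2 \left(6 - 6\right) = 2 \cdot 0 = 0$)
$P{\left(A \right)} = 0$ ($P{\left(A \right)} = \frac{1}{3} \cdot 0 = 0$)
$D = 12$ ($D = 6 + 6 = 12$)
$U = -90$ ($U = - 5 \left(12 + 6\right) = \left(-5\right) 18 = -90$)
$l{\left(X \right)} = -3 + X$ ($l{\left(X \right)} = -3 + \left(X + 0\right) = -3 + X$)
$l{\left(88 \right)} U = \left(-3 + 88\right) \left(-90\right) = 85 \left(-90\right) = -7650$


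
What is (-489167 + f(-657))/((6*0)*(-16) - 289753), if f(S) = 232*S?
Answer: 641591/289753 ≈ 2.2143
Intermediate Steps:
(-489167 + f(-657))/((6*0)*(-16) - 289753) = (-489167 + 232*(-657))/((6*0)*(-16) - 289753) = (-489167 - 152424)/(0*(-16) - 289753) = -641591/(0 - 289753) = -641591/(-289753) = -641591*(-1/289753) = 641591/289753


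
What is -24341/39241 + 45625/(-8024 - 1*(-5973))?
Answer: -1840294016/80483291 ≈ -22.866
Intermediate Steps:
-24341/39241 + 45625/(-8024 - 1*(-5973)) = -24341*1/39241 + 45625/(-8024 + 5973) = -24341/39241 + 45625/(-2051) = -24341/39241 + 45625*(-1/2051) = -24341/39241 - 45625/2051 = -1840294016/80483291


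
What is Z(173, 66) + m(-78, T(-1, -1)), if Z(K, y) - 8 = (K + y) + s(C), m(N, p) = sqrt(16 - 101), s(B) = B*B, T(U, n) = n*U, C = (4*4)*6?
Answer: 9463 + I*sqrt(85) ≈ 9463.0 + 9.2195*I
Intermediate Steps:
C = 96 (C = 16*6 = 96)
T(U, n) = U*n
s(B) = B**2
m(N, p) = I*sqrt(85) (m(N, p) = sqrt(-85) = I*sqrt(85))
Z(K, y) = 9224 + K + y (Z(K, y) = 8 + ((K + y) + 96**2) = 8 + ((K + y) + 9216) = 8 + (9216 + K + y) = 9224 + K + y)
Z(173, 66) + m(-78, T(-1, -1)) = (9224 + 173 + 66) + I*sqrt(85) = 9463 + I*sqrt(85)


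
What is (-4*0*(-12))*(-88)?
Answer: 0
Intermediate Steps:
(-4*0*(-12))*(-88) = (0*(-12))*(-88) = 0*(-88) = 0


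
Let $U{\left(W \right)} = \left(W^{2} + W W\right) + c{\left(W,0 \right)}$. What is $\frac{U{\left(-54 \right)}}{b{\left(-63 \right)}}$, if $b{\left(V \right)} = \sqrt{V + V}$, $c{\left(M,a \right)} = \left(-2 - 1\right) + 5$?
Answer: $- \frac{2917 i \sqrt{14}}{21} \approx - 519.73 i$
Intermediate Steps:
$c{\left(M,a \right)} = 2$ ($c{\left(M,a \right)} = -3 + 5 = 2$)
$b{\left(V \right)} = \sqrt{2} \sqrt{V}$ ($b{\left(V \right)} = \sqrt{2 V} = \sqrt{2} \sqrt{V}$)
$U{\left(W \right)} = 2 + 2 W^{2}$ ($U{\left(W \right)} = \left(W^{2} + W W\right) + 2 = \left(W^{2} + W^{2}\right) + 2 = 2 W^{2} + 2 = 2 + 2 W^{2}$)
$\frac{U{\left(-54 \right)}}{b{\left(-63 \right)}} = \frac{2 + 2 \left(-54\right)^{2}}{\sqrt{2} \sqrt{-63}} = \frac{2 + 2 \cdot 2916}{\sqrt{2} \cdot 3 i \sqrt{7}} = \frac{2 + 5832}{3 i \sqrt{14}} = 5834 \left(- \frac{i \sqrt{14}}{42}\right) = - \frac{2917 i \sqrt{14}}{21}$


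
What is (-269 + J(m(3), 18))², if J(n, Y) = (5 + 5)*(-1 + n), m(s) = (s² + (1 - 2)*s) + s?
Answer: 35721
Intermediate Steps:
m(s) = s² (m(s) = (s² - s) + s = s²)
J(n, Y) = -10 + 10*n (J(n, Y) = 10*(-1 + n) = -10 + 10*n)
(-269 + J(m(3), 18))² = (-269 + (-10 + 10*3²))² = (-269 + (-10 + 10*9))² = (-269 + (-10 + 90))² = (-269 + 80)² = (-189)² = 35721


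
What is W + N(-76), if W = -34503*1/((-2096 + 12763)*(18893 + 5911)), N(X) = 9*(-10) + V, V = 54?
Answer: -59906089/1664052 ≈ -36.000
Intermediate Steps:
N(X) = -36 (N(X) = 9*(-10) + 54 = -90 + 54 = -36)
W = -217/1664052 (W = -34503/(10667*24804) = -34503/264584268 = -34503*1/264584268 = -217/1664052 ≈ -0.00013040)
W + N(-76) = -217/1664052 - 36 = -59906089/1664052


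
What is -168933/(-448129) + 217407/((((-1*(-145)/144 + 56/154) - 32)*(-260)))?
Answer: 39113595028653/1413221855045 ≈ 27.677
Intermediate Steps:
-168933/(-448129) + 217407/((((-1*(-145)/144 + 56/154) - 32)*(-260))) = -168933*(-1/448129) + 217407/((((145*(1/144) + 56*(1/154)) - 32)*(-260))) = 168933/448129 + 217407/((((145/144 + 4/11) - 32)*(-260))) = 168933/448129 + 217407/(((2171/1584 - 32)*(-260))) = 168933/448129 + 217407/((-48517/1584*(-260))) = 168933/448129 + 217407/(3153605/396) = 168933/448129 + 217407*(396/3153605) = 168933/448129 + 86093172/3153605 = 39113595028653/1413221855045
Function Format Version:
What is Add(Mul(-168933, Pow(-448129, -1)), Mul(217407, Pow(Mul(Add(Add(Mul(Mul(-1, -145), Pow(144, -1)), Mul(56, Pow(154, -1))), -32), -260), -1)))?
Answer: Rational(39113595028653, 1413221855045) ≈ 27.677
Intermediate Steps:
Add(Mul(-168933, Pow(-448129, -1)), Mul(217407, Pow(Mul(Add(Add(Mul(Mul(-1, -145), Pow(144, -1)), Mul(56, Pow(154, -1))), -32), -260), -1))) = Add(Mul(-168933, Rational(-1, 448129)), Mul(217407, Pow(Mul(Add(Add(Mul(145, Rational(1, 144)), Mul(56, Rational(1, 154))), -32), -260), -1))) = Add(Rational(168933, 448129), Mul(217407, Pow(Mul(Add(Add(Rational(145, 144), Rational(4, 11)), -32), -260), -1))) = Add(Rational(168933, 448129), Mul(217407, Pow(Mul(Add(Rational(2171, 1584), -32), -260), -1))) = Add(Rational(168933, 448129), Mul(217407, Pow(Mul(Rational(-48517, 1584), -260), -1))) = Add(Rational(168933, 448129), Mul(217407, Pow(Rational(3153605, 396), -1))) = Add(Rational(168933, 448129), Mul(217407, Rational(396, 3153605))) = Add(Rational(168933, 448129), Rational(86093172, 3153605)) = Rational(39113595028653, 1413221855045)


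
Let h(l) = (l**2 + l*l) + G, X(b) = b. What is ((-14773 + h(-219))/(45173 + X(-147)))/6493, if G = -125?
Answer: 40512/146176909 ≈ 0.00027714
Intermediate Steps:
h(l) = -125 + 2*l**2 (h(l) = (l**2 + l*l) - 125 = (l**2 + l**2) - 125 = 2*l**2 - 125 = -125 + 2*l**2)
((-14773 + h(-219))/(45173 + X(-147)))/6493 = ((-14773 + (-125 + 2*(-219)**2))/(45173 - 147))/6493 = ((-14773 + (-125 + 2*47961))/45026)*(1/6493) = ((-14773 + (-125 + 95922))*(1/45026))*(1/6493) = ((-14773 + 95797)*(1/45026))*(1/6493) = (81024*(1/45026))*(1/6493) = (40512/22513)*(1/6493) = 40512/146176909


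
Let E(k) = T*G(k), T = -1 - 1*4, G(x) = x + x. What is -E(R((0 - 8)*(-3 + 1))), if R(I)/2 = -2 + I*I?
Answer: 5080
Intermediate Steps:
G(x) = 2*x
T = -5 (T = -1 - 4 = -5)
R(I) = -4 + 2*I**2 (R(I) = 2*(-2 + I*I) = 2*(-2 + I**2) = -4 + 2*I**2)
E(k) = -10*k
-E(R((0 - 8)*(-3 + 1))) = -(-10)*(-4 + 2*((0 - 8)*(-3 + 1))**2) = -(-10)*(-4 + 2*(-8*(-2))**2) = -(-10)*(-4 + 2*16**2) = -(-10)*(-4 + 2*256) = -(-10)*(-4 + 512) = -(-10)*508 = -1*(-5080) = 5080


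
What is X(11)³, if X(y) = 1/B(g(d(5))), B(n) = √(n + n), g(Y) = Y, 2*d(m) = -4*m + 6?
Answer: I*√14/196 ≈ 0.01909*I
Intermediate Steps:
d(m) = 3 - 2*m (d(m) = (-4*m + 6)/2 = (6 - 4*m)/2 = 3 - 2*m)
B(n) = √2*√n (B(n) = √(2*n) = √2*√n)
X(y) = -I*√14/14 (X(y) = 1/(√2*√(3 - 2*5)) = 1/(√2*√(3 - 10)) = 1/(√2*√(-7)) = 1/(√2*(I*√7)) = 1/(I*√14) = -I*√14/14)
X(11)³ = (-I*√14/14)³ = I*√14/196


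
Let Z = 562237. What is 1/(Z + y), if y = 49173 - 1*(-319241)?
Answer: 1/930651 ≈ 1.0745e-6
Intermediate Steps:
y = 368414 (y = 49173 + 319241 = 368414)
1/(Z + y) = 1/(562237 + 368414) = 1/930651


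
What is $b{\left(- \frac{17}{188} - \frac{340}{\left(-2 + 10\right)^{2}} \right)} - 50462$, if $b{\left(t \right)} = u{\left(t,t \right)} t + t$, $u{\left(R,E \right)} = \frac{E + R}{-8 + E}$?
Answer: $- \frac{382546053411}{7579408} \approx -50472.0$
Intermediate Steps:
$u{\left(R,E \right)} = \frac{E + R}{-8 + E}$
$b{\left(t \right)} = t + \frac{2 t^{2}}{-8 + t}$ ($b{\left(t \right)} = \frac{t + t}{-8 + t} t + t = \frac{2 t}{-8 + t} t + t = \frac{2 t^{2}}{-8 + t} + t = t + \frac{2 t^{2}}{-8 + t}$)
$b{\left(- \frac{17}{188} - \frac{340}{\left(-2 + 10\right)^{2}} \right)} - 50462 = \frac{\left(- \frac{17}{188} - \frac{340}{\left(-2 + 10\right)^{2}}\right) \left(-8 + 3 \left(- \frac{17}{188} - \frac{340}{\left(-2 + 10\right)^{2}}\right)\right)}{-8 - \left(\frac{17}{188} + \frac{340}{\left(-2 + 10\right)^{2}}\right)} - 50462 = \frac{\left(\left(-17\right) \frac{1}{188} - \frac{340}{8^{2}}\right) \left(-8 + 3 \left(\left(-17\right) \frac{1}{188} - \frac{340}{8^{2}}\right)\right)}{-8 - \left(\frac{17}{188} + \frac{340}{8^{2}}\right)} - 50462 = \frac{\left(- \frac{17}{188} - \frac{340}{64}\right) \left(-8 + 3 \left(- \frac{17}{188} - \frac{340}{64}\right)\right)}{-8 - \left(\frac{17}{188} + \frac{340}{64}\right)} - 50462 = \frac{\left(- \frac{17}{188} - \frac{85}{16}\right) \left(-8 + 3 \left(- \frac{17}{188} - \frac{85}{16}\right)\right)}{-8 - \frac{4063}{752}} - 50462 = - \frac{4063 \left(-8 + 3 \left(- \frac{4063}{752}\right)\right)}{752 \left(-8 - \frac{4063}{752}\right)} - 50462 = - \frac{4063 \left(-8 - \frac{12189}{752}\right)}{752 \left(- \frac{10079}{752}\right)} - 50462 = \left(- \frac{4063}{752}\right) \left(- \frac{752}{10079}\right) \left(- \frac{18205}{752}\right) - 50462 = - \frac{73966915}{7579408} - 50462 = - \frac{382546053411}{7579408}$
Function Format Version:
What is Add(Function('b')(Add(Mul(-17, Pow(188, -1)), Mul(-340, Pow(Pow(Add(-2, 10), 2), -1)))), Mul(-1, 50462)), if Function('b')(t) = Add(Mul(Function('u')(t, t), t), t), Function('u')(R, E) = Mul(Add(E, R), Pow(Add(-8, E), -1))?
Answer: Rational(-382546053411, 7579408) ≈ -50472.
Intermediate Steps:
Function('u')(R, E) = Mul(Pow(Add(-8, E), -1), Add(E, R))
Function('b')(t) = Add(t, Mul(2, Pow(t, 2), Pow(Add(-8, t), -1))) (Function('b')(t) = Add(Mul(Mul(Pow(Add(-8, t), -1), Add(t, t)), t), t) = Add(Mul(Mul(Pow(Add(-8, t), -1), Mul(2, t)), t), t) = Add(Mul(Mul(2, t, Pow(Add(-8, t), -1)), t), t) = Add(Mul(2, Pow(t, 2), Pow(Add(-8, t), -1)), t) = Add(t, Mul(2, Pow(t, 2), Pow(Add(-8, t), -1))))
Add(Function('b')(Add(Mul(-17, Pow(188, -1)), Mul(-340, Pow(Pow(Add(-2, 10), 2), -1)))), Mul(-1, 50462)) = Add(Mul(Add(Mul(-17, Pow(188, -1)), Mul(-340, Pow(Pow(Add(-2, 10), 2), -1))), Pow(Add(-8, Add(Mul(-17, Pow(188, -1)), Mul(-340, Pow(Pow(Add(-2, 10), 2), -1)))), -1), Add(-8, Mul(3, Add(Mul(-17, Pow(188, -1)), Mul(-340, Pow(Pow(Add(-2, 10), 2), -1)))))), Mul(-1, 50462)) = Add(Mul(Add(Mul(-17, Rational(1, 188)), Mul(-340, Pow(Pow(8, 2), -1))), Pow(Add(-8, Add(Mul(-17, Rational(1, 188)), Mul(-340, Pow(Pow(8, 2), -1)))), -1), Add(-8, Mul(3, Add(Mul(-17, Rational(1, 188)), Mul(-340, Pow(Pow(8, 2), -1)))))), -50462) = Add(Mul(Add(Rational(-17, 188), Mul(-340, Pow(64, -1))), Pow(Add(-8, Add(Rational(-17, 188), Mul(-340, Pow(64, -1)))), -1), Add(-8, Mul(3, Add(Rational(-17, 188), Mul(-340, Pow(64, -1)))))), -50462) = Add(Mul(Add(Rational(-17, 188), Mul(-340, Rational(1, 64))), Pow(Add(-8, Add(Rational(-17, 188), Mul(-340, Rational(1, 64)))), -1), Add(-8, Mul(3, Add(Rational(-17, 188), Mul(-340, Rational(1, 64)))))), -50462) = Add(Mul(Add(Rational(-17, 188), Rational(-85, 16)), Pow(Add(-8, Add(Rational(-17, 188), Rational(-85, 16))), -1), Add(-8, Mul(3, Add(Rational(-17, 188), Rational(-85, 16))))), -50462) = Add(Mul(Rational(-4063, 752), Pow(Add(-8, Rational(-4063, 752)), -1), Add(-8, Mul(3, Rational(-4063, 752)))), -50462) = Add(Mul(Rational(-4063, 752), Pow(Rational(-10079, 752), -1), Add(-8, Rational(-12189, 752))), -50462) = Add(Mul(Rational(-4063, 752), Rational(-752, 10079), Rational(-18205, 752)), -50462) = Add(Rational(-73966915, 7579408), -50462) = Rational(-382546053411, 7579408)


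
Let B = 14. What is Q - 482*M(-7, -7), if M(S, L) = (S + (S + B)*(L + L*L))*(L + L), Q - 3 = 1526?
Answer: 1938205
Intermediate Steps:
Q = 1529 (Q = 3 + 1526 = 1529)
M(S, L) = 2*L*(S + (14 + S)*(L + L²)) (M(S, L) = (S + (S + 14)*(L + L*L))*(L + L) = (S + (14 + S)*(L + L²))*(2*L) = 2*L*(S + (14 + S)*(L + L²)))
Q - 482*M(-7, -7) = 1529 - 964*(-7)*(-7 + 14*(-7) + 14*(-7)² - 7*(-7) - 7*(-7)²) = 1529 - 964*(-7)*(-7 - 98 + 14*49 + 49 - 7*49) = 1529 - 964*(-7)*(-7 - 98 + 686 + 49 - 343) = 1529 - 964*(-7)*287 = 1529 - 482*(-4018) = 1529 + 1936676 = 1938205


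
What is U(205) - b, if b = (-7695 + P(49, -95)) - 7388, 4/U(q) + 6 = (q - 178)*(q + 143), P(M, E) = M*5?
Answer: 69664412/4695 ≈ 14838.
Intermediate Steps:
P(M, E) = 5*M
U(q) = 4/(-6 + (-178 + q)*(143 + q)) (U(q) = 4/(-6 + (q - 178)*(q + 143)) = 4/(-6 + (-178 + q)*(143 + q)))
b = -14838 (b = (-7695 + 5*49) - 7388 = (-7695 + 245) - 7388 = -7450 - 7388 = -14838)
U(205) - b = 4/(-25460 + 205² - 35*205) - 1*(-14838) = 4/(-25460 + 42025 - 7175) + 14838 = 4/9390 + 14838 = 4*(1/9390) + 14838 = 2/4695 + 14838 = 69664412/4695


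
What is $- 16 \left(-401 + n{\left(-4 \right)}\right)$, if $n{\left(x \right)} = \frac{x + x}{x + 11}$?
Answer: $\frac{45040}{7} \approx 6434.3$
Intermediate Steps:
$n{\left(x \right)} = \frac{2 x}{11 + x}$
$- 16 \left(-401 + n{\left(-4 \right)}\right) = - 16 \left(-401 + 2 \left(-4\right) \frac{1}{11 - 4}\right) = - 16 \left(-401 + 2 \left(-4\right) \frac{1}{7}\right) = - 16 \left(-401 - \frac{8}{7}\right) = \left(-16\right) \left(- \frac{2815}{7}\right) = \frac{45040}{7}$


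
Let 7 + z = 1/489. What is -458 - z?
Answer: -220540/489 ≈ -451.00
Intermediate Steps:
z = -3422/489 (z = -7 + 1/489 = -3422/489 ≈ -6.9980)
-458 - z = -458 - 1*(-3422/489) = -458 + 3422/489 = -220540/489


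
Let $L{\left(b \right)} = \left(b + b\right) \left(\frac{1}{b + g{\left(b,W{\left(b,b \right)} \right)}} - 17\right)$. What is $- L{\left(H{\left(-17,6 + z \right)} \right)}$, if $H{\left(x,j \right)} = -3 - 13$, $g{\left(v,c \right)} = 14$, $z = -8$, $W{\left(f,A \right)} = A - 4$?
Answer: $-560$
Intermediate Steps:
$W{\left(f,A \right)} = -4 + A$
$H{\left(x,j \right)} = -16$
$L{\left(b \right)} = 2 b \left(-17 + \frac{1}{14 + b}\right)$ ($L{\left(b \right)} = \left(b + b\right) \left(\frac{1}{b + 14} - 17\right) = 2 b \left(\frac{1}{14 + b} - 17\right) = 2 b \left(-17 + \frac{1}{14 + b}\right)$)
$- L{\left(H{\left(-17,6 + z \right)} \right)} = - \frac{\left(-2\right) \left(-16\right) \left(237 + 17 \left(-16\right)\right)}{14 - 16} = - \frac{\left(-2\right) \left(-16\right) \left(237 - 272\right)}{-2} = - \frac{\left(-2\right) \left(-16\right) \left(-1\right) \left(-35\right)}{2} = \left(-1\right) 560 = -560$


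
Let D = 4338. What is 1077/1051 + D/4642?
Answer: 4779336/2439371 ≈ 1.9592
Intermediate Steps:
1077/1051 + D/4642 = 1077/1051 + 4338/4642 = 1077*(1/1051) + 4338*(1/4642) = 1077/1051 + 2169/2321 = 4779336/2439371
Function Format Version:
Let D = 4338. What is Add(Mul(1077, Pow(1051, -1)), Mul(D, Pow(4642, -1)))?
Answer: Rational(4779336, 2439371) ≈ 1.9592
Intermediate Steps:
Add(Mul(1077, Pow(1051, -1)), Mul(D, Pow(4642, -1))) = Add(Mul(1077, Pow(1051, -1)), Mul(4338, Pow(4642, -1))) = Add(Mul(1077, Rational(1, 1051)), Mul(4338, Rational(1, 4642))) = Add(Rational(1077, 1051), Rational(2169, 2321)) = Rational(4779336, 2439371)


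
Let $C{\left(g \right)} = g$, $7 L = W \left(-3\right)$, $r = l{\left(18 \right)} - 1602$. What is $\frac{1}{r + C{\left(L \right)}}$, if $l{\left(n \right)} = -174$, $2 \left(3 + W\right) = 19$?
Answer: $- \frac{14}{24903} \approx -0.00056218$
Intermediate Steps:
$W = \frac{13}{2}$ ($W = -3 + \frac{1}{2} \cdot 19 = -3 + \frac{19}{2} = \frac{13}{2} \approx 6.5$)
$r = -1776$ ($r = -174 - 1602 = -1776$)
$L = - \frac{39}{14}$ ($L = \frac{\frac{13}{2} \left(-3\right)}{7} = \frac{1}{7} \left(- \frac{39}{2}\right) = - \frac{39}{14} \approx -2.7857$)
$\frac{1}{r + C{\left(L \right)}} = \frac{1}{-1776 - \frac{39}{14}} = \frac{1}{- \frac{24903}{14}} = - \frac{14}{24903}$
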